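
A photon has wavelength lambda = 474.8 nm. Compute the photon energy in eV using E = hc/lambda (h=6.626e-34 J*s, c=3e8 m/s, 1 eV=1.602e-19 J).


E = hc / lambda
= (6.626e-34)(3e8) / (474.8e-9)
= 1.9878e-25 / 4.7480e-07
= 4.1866e-19 J
Converting to eV: 4.1866e-19 / 1.602e-19
= 2.6134 eV

2.6134


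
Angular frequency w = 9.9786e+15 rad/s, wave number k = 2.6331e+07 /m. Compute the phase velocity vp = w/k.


vp = w / k
= 9.9786e+15 / 2.6331e+07
= 3.7897e+08 m/s

3.7897e+08


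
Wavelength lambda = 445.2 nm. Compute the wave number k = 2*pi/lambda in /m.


k = 2 * pi / lambda
= 6.2832 / (445.2e-9)
= 6.2832 / 4.4520e-07
= 1.4113e+07 /m

1.4113e+07


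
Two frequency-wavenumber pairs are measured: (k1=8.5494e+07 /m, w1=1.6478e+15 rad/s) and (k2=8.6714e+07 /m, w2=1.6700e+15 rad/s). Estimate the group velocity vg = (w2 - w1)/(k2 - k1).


vg = (w2 - w1) / (k2 - k1)
= (1.6700e+15 - 1.6478e+15) / (8.6714e+07 - 8.5494e+07)
= 2.2200e+13 / 1.2200e+06
= 1.8197e+07 m/s

1.8197e+07


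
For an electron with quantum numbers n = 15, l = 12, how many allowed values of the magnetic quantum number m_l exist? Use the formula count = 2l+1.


m_l ranges from -l to +l in integer steps
So m_l goes from -12 to +12
Count = 2l + 1 = 2*12 + 1
= 25

25


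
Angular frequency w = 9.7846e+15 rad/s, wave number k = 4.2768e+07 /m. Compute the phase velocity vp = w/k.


vp = w / k
= 9.7846e+15 / 4.2768e+07
= 2.2878e+08 m/s

2.2878e+08


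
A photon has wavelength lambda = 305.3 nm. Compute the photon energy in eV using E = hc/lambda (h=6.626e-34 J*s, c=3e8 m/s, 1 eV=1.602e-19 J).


E = hc / lambda
= (6.626e-34)(3e8) / (305.3e-9)
= 1.9878e-25 / 3.0530e-07
= 6.5110e-19 J
Converting to eV: 6.5110e-19 / 1.602e-19
= 4.0643 eV

4.0643


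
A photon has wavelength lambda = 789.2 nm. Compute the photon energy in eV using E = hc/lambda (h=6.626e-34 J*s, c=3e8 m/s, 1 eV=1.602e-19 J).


E = hc / lambda
= (6.626e-34)(3e8) / (789.2e-9)
= 1.9878e-25 / 7.8920e-07
= 2.5188e-19 J
Converting to eV: 2.5188e-19 / 1.602e-19
= 1.5723 eV

1.5723


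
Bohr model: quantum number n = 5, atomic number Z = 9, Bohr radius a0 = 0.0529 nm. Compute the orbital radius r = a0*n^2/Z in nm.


r = a0 * n^2 / Z
= 0.0529 * 5^2 / 9
= 0.0529 * 25 / 9
= 0.1469 nm

0.1469


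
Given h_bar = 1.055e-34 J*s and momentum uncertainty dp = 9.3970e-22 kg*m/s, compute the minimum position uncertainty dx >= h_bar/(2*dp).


dx = h_bar / (2 * dp)
= 1.055e-34 / (2 * 9.3970e-22)
= 1.055e-34 / 1.8794e-21
= 5.6135e-14 m

5.6135e-14


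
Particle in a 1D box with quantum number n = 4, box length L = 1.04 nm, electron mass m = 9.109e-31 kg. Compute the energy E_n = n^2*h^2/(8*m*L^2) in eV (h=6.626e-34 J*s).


E = n^2 * h^2 / (8 * m * L^2)
= 4^2 * (6.626e-34)^2 / (8 * 9.109e-31 * (1.04e-9)^2)
= 16 * 4.3904e-67 / (8 * 9.109e-31 * 1.0816e-18)
= 8.9124e-19 J
= 5.5633 eV

5.5633


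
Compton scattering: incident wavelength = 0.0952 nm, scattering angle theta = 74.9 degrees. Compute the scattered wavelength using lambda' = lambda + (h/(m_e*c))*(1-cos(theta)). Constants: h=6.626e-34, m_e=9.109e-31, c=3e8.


Compton wavelength: h/(m_e*c) = 2.4247e-12 m
d_lambda = 2.4247e-12 * (1 - cos(74.9 deg))
= 2.4247e-12 * 0.739495
= 1.7931e-12 m = 0.001793 nm
lambda' = 0.0952 + 0.001793
= 0.096993 nm

0.096993


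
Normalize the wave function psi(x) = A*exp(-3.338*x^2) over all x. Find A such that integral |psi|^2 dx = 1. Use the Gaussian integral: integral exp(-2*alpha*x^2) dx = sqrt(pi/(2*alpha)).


integral |psi|^2 dx = A^2 * sqrt(pi/(2*alpha)) = 1
A^2 = sqrt(2*alpha/pi)
= sqrt(2 * 3.338 / pi)
= 1.457751
A = sqrt(1.457751)
= 1.2074

1.2074


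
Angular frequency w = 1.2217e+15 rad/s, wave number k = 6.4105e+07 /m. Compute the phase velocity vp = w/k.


vp = w / k
= 1.2217e+15 / 6.4105e+07
= 1.9058e+07 m/s

1.9058e+07


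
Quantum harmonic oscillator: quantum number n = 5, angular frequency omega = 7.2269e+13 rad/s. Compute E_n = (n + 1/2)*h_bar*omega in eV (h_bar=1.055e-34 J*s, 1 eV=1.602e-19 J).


E = (n + 1/2) * h_bar * omega
= (5 + 0.5) * 1.055e-34 * 7.2269e+13
= 5.5 * 7.6244e-21
= 4.1934e-20 J
= 0.2618 eV

0.2618


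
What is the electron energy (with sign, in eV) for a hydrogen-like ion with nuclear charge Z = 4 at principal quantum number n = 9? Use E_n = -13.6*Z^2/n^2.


E_n = -13.6 * Z^2 / n^2
= -13.6 * 4^2 / 9^2
= -13.6 * 16 / 81
= -2.6864 eV

-2.6864


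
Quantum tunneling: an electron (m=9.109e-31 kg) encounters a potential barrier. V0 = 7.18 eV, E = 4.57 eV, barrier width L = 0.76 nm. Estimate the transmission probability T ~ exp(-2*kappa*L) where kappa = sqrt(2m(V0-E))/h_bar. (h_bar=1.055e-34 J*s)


V0 - E = 2.61 eV = 4.1812e-19 J
kappa = sqrt(2 * m * (V0-E)) / h_bar
= sqrt(2 * 9.109e-31 * 4.1812e-19) / 1.055e-34
= 8.2727e+09 /m
2*kappa*L = 2 * 8.2727e+09 * 0.76e-9
= 12.5746
T = exp(-12.5746) = 3.458881e-06

3.458881e-06


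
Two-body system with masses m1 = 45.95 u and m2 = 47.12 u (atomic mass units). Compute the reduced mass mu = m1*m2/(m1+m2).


mu = m1 * m2 / (m1 + m2)
= 45.95 * 47.12 / (45.95 + 47.12)
= 2165.164 / 93.07
= 23.2638 u

23.2638


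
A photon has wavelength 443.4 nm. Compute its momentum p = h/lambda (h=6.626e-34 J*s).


p = h / lambda
= 6.626e-34 / (443.4e-9)
= 6.626e-34 / 4.4340e-07
= 1.4944e-27 kg*m/s

1.4944e-27


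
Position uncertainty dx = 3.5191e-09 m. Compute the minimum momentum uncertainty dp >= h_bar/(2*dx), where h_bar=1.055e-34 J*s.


dp = h_bar / (2 * dx)
= 1.055e-34 / (2 * 3.5191e-09)
= 1.055e-34 / 7.0382e-09
= 1.4990e-26 kg*m/s

1.4990e-26


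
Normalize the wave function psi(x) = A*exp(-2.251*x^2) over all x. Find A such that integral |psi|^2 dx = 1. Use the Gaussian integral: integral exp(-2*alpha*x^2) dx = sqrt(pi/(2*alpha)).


integral |psi|^2 dx = A^2 * sqrt(pi/(2*alpha)) = 1
A^2 = sqrt(2*alpha/pi)
= sqrt(2 * 2.251 / pi)
= 1.197093
A = sqrt(1.197093)
= 1.0941

1.0941


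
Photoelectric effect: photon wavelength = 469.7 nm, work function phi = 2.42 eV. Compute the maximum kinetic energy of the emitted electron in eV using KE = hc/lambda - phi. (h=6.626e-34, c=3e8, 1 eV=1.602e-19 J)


E_photon = hc / lambda
= (6.626e-34)(3e8) / (469.7e-9)
= 4.2321e-19 J
= 2.6417 eV
KE = E_photon - phi
= 2.6417 - 2.42
= 0.2217 eV

0.2217


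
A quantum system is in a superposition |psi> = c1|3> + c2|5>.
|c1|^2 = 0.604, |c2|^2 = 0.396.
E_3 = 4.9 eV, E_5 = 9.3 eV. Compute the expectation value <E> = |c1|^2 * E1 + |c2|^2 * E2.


<E> = |c1|^2 * E1 + |c2|^2 * E2
= 0.604 * 4.9 + 0.396 * 9.3
= 2.9596 + 3.6828
= 6.6424 eV

6.6424


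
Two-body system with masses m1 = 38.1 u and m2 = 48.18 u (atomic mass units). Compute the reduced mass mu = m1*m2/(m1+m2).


mu = m1 * m2 / (m1 + m2)
= 38.1 * 48.18 / (38.1 + 48.18)
= 1835.658 / 86.28
= 21.2756 u

21.2756


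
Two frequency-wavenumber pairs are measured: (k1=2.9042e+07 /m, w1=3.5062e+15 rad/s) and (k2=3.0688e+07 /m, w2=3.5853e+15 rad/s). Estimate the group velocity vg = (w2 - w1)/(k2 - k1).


vg = (w2 - w1) / (k2 - k1)
= (3.5853e+15 - 3.5062e+15) / (3.0688e+07 - 2.9042e+07)
= 7.9100e+13 / 1.6460e+06
= 4.8056e+07 m/s

4.8056e+07


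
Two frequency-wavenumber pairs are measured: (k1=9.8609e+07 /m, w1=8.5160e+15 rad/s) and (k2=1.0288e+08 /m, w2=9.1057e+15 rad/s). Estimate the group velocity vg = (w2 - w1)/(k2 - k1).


vg = (w2 - w1) / (k2 - k1)
= (9.1057e+15 - 8.5160e+15) / (1.0288e+08 - 9.8609e+07)
= 5.8970e+14 / 4.2710e+06
= 1.3807e+08 m/s

1.3807e+08


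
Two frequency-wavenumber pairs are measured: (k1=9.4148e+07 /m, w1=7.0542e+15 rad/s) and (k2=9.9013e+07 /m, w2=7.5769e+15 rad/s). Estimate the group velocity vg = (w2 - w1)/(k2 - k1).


vg = (w2 - w1) / (k2 - k1)
= (7.5769e+15 - 7.0542e+15) / (9.9013e+07 - 9.4148e+07)
= 5.2270e+14 / 4.8650e+06
= 1.0744e+08 m/s

1.0744e+08


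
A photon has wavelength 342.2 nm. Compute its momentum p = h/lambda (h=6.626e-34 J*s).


p = h / lambda
= 6.626e-34 / (342.2e-9)
= 6.626e-34 / 3.4220e-07
= 1.9363e-27 kg*m/s

1.9363e-27


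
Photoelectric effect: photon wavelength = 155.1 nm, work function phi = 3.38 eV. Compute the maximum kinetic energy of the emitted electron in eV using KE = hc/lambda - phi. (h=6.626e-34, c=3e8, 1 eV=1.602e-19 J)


E_photon = hc / lambda
= (6.626e-34)(3e8) / (155.1e-9)
= 1.2816e-18 J
= 8.0002 eV
KE = E_photon - phi
= 8.0002 - 3.38
= 4.6202 eV

4.6202


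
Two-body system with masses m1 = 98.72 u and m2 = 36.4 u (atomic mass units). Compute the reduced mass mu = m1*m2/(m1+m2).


mu = m1 * m2 / (m1 + m2)
= 98.72 * 36.4 / (98.72 + 36.4)
= 3593.408 / 135.12
= 26.5942 u

26.5942


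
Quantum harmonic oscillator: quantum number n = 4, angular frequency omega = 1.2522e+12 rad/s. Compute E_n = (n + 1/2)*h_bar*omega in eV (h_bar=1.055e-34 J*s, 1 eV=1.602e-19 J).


E = (n + 1/2) * h_bar * omega
= (4 + 0.5) * 1.055e-34 * 1.2522e+12
= 4.5 * 1.3211e-22
= 5.9448e-22 J
= 0.0037 eV

0.0037


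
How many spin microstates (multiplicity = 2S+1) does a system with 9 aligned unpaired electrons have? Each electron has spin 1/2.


Total spin S = N * (1/2) = 9 * 0.5 = 4.5
Spin multiplicity = 2S + 1
= 2 * 4.5 + 1
= 10

10


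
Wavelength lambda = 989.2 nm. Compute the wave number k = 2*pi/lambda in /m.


k = 2 * pi / lambda
= 6.2832 / (989.2e-9)
= 6.2832 / 9.8920e-07
= 6.3518e+06 /m

6.3518e+06


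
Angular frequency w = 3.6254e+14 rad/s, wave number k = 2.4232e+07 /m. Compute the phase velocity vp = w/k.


vp = w / k
= 3.6254e+14 / 2.4232e+07
= 1.4961e+07 m/s

1.4961e+07


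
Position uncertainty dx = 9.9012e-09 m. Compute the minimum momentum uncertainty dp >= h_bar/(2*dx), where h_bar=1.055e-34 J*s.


dp = h_bar / (2 * dx)
= 1.055e-34 / (2 * 9.9012e-09)
= 1.055e-34 / 1.9802e-08
= 5.3276e-27 kg*m/s

5.3276e-27


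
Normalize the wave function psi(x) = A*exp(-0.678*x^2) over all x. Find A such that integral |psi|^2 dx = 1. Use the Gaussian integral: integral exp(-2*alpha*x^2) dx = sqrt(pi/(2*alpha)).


integral |psi|^2 dx = A^2 * sqrt(pi/(2*alpha)) = 1
A^2 = sqrt(2*alpha/pi)
= sqrt(2 * 0.678 / pi)
= 0.656984
A = sqrt(0.656984)
= 0.8105

0.8105


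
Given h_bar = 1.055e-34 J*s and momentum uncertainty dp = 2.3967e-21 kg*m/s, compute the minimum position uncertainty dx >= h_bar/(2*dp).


dx = h_bar / (2 * dp)
= 1.055e-34 / (2 * 2.3967e-21)
= 1.055e-34 / 4.7934e-21
= 2.2009e-14 m

2.2009e-14


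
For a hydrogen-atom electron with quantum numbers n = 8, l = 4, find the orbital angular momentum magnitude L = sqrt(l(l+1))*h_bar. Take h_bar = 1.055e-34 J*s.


L = sqrt(l*(l+1)) * h_bar
= sqrt(4 * 5) * 1.055e-34
= sqrt(20) * 1.055e-34
= 4.4721 * 1.055e-34
= 4.7181e-34 J*s

4.7181e-34


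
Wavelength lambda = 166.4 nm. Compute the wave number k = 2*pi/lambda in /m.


k = 2 * pi / lambda
= 6.2832 / (166.4e-9)
= 6.2832 / 1.6640e-07
= 3.7760e+07 /m

3.7760e+07


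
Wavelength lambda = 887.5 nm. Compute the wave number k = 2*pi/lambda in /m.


k = 2 * pi / lambda
= 6.2832 / (887.5e-9)
= 6.2832 / 8.8750e-07
= 7.0796e+06 /m

7.0796e+06


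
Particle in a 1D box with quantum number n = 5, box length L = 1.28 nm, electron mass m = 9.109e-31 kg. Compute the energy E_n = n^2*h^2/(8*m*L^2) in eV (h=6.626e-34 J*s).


E = n^2 * h^2 / (8 * m * L^2)
= 5^2 * (6.626e-34)^2 / (8 * 9.109e-31 * (1.28e-9)^2)
= 25 * 4.3904e-67 / (8 * 9.109e-31 * 1.6384e-18)
= 9.1931e-19 J
= 5.7385 eV

5.7385


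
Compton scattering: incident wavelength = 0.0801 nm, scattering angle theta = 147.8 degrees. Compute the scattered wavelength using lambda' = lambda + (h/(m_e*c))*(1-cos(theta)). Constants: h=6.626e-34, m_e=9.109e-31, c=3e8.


Compton wavelength: h/(m_e*c) = 2.4247e-12 m
d_lambda = 2.4247e-12 * (1 - cos(147.8 deg))
= 2.4247e-12 * 1.846193
= 4.4765e-12 m = 0.004476 nm
lambda' = 0.0801 + 0.004476
= 0.084576 nm

0.084576


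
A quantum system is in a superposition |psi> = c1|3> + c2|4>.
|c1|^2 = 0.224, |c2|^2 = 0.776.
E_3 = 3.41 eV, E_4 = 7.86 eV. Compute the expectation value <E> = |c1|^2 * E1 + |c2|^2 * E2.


<E> = |c1|^2 * E1 + |c2|^2 * E2
= 0.224 * 3.41 + 0.776 * 7.86
= 0.7638 + 6.0994
= 6.8632 eV

6.8632


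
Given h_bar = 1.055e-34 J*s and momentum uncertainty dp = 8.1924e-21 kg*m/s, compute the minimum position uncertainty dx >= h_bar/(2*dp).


dx = h_bar / (2 * dp)
= 1.055e-34 / (2 * 8.1924e-21)
= 1.055e-34 / 1.6385e-20
= 6.4389e-15 m

6.4389e-15


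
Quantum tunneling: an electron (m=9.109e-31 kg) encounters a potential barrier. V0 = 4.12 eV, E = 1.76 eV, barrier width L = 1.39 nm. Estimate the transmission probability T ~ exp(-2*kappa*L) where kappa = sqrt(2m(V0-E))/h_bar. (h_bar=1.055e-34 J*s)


V0 - E = 2.36 eV = 3.7807e-19 J
kappa = sqrt(2 * m * (V0-E)) / h_bar
= sqrt(2 * 9.109e-31 * 3.7807e-19) / 1.055e-34
= 7.8666e+09 /m
2*kappa*L = 2 * 7.8666e+09 * 1.39e-9
= 21.8691
T = exp(-21.8691) = 3.179741e-10

3.179741e-10


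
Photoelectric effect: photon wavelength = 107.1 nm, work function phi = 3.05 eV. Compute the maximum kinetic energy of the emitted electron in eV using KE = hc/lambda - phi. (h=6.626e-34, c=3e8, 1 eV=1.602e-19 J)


E_photon = hc / lambda
= (6.626e-34)(3e8) / (107.1e-9)
= 1.8560e-18 J
= 11.5857 eV
KE = E_photon - phi
= 11.5857 - 3.05
= 8.5357 eV

8.5357


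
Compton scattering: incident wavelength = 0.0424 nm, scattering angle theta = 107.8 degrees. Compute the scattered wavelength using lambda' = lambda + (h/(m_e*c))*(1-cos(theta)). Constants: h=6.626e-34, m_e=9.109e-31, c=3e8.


Compton wavelength: h/(m_e*c) = 2.4247e-12 m
d_lambda = 2.4247e-12 * (1 - cos(107.8 deg))
= 2.4247e-12 * 1.305695
= 3.1659e-12 m = 0.003166 nm
lambda' = 0.0424 + 0.003166
= 0.045566 nm

0.045566


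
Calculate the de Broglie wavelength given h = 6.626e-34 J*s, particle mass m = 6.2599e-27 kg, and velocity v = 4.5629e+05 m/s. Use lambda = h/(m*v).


lambda = h / (m * v)
= 6.626e-34 / (6.2599e-27 * 4.5629e+05)
= 6.626e-34 / 2.8563e-21
= 2.3198e-13 m

2.3198e-13


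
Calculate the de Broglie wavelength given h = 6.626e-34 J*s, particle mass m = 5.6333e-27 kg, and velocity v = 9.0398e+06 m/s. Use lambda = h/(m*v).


lambda = h / (m * v)
= 6.626e-34 / (5.6333e-27 * 9.0398e+06)
= 6.626e-34 / 5.0924e-20
= 1.3012e-14 m

1.3012e-14


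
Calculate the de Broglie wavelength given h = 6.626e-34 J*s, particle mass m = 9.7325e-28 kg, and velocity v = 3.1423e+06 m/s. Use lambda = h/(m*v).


lambda = h / (m * v)
= 6.626e-34 / (9.7325e-28 * 3.1423e+06)
= 6.626e-34 / 3.0582e-21
= 2.1666e-13 m

2.1666e-13


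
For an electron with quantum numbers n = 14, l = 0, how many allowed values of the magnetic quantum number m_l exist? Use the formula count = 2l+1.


m_l ranges from -l to +l in integer steps
So m_l goes from -0 to +0
Count = 2l + 1 = 2*0 + 1
= 1

1


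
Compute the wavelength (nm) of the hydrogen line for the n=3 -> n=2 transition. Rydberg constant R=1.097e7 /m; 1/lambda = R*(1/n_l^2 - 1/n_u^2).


1/lambda = R * (1/n_l^2 - 1/n_u^2)
= 1.097e7 * (1/2^2 - 1/3^2)
= 1.097e7 * (0.25 - 0.111111)
= 1.097e7 * 0.138889
= 1.5236e+06 /m
lambda = 1 / 1.5236e+06 = 656.3355 nm

656.3355


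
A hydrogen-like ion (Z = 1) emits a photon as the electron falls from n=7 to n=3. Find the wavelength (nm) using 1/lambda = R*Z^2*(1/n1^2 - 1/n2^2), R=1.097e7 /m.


1/lambda = R * Z^2 * (1/n1^2 - 1/n2^2)
= 1.097e7 * 1^2 * (1/3^2 - 1/7^2)
= 1.097e7 * 1 * (0.111111 - 0.020408)
= 9.9501e+05 /m
lambda = 1 / 9.9501e+05
= 1005.0137 nm

1005.0137


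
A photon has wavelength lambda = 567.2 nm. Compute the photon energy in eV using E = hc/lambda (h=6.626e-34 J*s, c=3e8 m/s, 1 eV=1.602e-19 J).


E = hc / lambda
= (6.626e-34)(3e8) / (567.2e-9)
= 1.9878e-25 / 5.6720e-07
= 3.5046e-19 J
Converting to eV: 3.5046e-19 / 1.602e-19
= 2.1876 eV

2.1876


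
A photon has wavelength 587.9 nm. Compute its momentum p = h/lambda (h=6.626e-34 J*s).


p = h / lambda
= 6.626e-34 / (587.9e-9)
= 6.626e-34 / 5.8790e-07
= 1.1271e-27 kg*m/s

1.1271e-27


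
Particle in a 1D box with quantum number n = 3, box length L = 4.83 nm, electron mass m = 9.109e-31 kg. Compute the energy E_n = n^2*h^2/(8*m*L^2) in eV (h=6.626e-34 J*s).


E = n^2 * h^2 / (8 * m * L^2)
= 3^2 * (6.626e-34)^2 / (8 * 9.109e-31 * (4.83e-9)^2)
= 9 * 4.3904e-67 / (8 * 9.109e-31 * 2.3329e-17)
= 2.3243e-20 J
= 0.1451 eV

0.1451


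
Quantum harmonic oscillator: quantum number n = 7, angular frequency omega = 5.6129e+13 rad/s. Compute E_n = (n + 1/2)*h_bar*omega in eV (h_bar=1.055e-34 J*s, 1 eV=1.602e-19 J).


E = (n + 1/2) * h_bar * omega
= (7 + 0.5) * 1.055e-34 * 5.6129e+13
= 7.5 * 5.9216e-21
= 4.4412e-20 J
= 0.2772 eV

0.2772


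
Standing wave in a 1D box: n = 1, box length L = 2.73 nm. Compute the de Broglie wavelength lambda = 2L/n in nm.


lambda = 2L / n
= 2 * 2.73 / 1
= 5.46 / 1
= 5.46 nm

5.46


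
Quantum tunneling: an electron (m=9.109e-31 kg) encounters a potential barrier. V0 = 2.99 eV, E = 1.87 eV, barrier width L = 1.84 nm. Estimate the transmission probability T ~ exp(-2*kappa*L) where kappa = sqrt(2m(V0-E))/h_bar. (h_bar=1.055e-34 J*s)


V0 - E = 1.12 eV = 1.7942e-19 J
kappa = sqrt(2 * m * (V0-E)) / h_bar
= sqrt(2 * 9.109e-31 * 1.7942e-19) / 1.055e-34
= 5.4192e+09 /m
2*kappa*L = 2 * 5.4192e+09 * 1.84e-9
= 19.9428
T = exp(-19.9428) = 2.182505e-09

2.182505e-09


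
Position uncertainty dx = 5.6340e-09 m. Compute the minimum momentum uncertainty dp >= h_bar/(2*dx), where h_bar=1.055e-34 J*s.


dp = h_bar / (2 * dx)
= 1.055e-34 / (2 * 5.6340e-09)
= 1.055e-34 / 1.1268e-08
= 9.3628e-27 kg*m/s

9.3628e-27


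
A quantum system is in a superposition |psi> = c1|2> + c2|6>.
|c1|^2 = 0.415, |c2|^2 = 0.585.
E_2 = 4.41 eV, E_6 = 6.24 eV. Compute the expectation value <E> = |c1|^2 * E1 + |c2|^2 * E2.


<E> = |c1|^2 * E1 + |c2|^2 * E2
= 0.415 * 4.41 + 0.585 * 6.24
= 1.8301 + 3.6504
= 5.4806 eV

5.4806


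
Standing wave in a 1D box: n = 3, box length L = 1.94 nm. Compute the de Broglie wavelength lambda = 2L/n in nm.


lambda = 2L / n
= 2 * 1.94 / 3
= 3.88 / 3
= 1.2933 nm

1.2933


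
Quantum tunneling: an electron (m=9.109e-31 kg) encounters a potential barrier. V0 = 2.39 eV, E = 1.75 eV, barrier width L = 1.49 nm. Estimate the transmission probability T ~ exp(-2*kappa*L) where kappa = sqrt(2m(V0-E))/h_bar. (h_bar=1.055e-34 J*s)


V0 - E = 0.64 eV = 1.0253e-19 J
kappa = sqrt(2 * m * (V0-E)) / h_bar
= sqrt(2 * 9.109e-31 * 1.0253e-19) / 1.055e-34
= 4.0966e+09 /m
2*kappa*L = 2 * 4.0966e+09 * 1.49e-9
= 12.2077
T = exp(-12.2077) = 4.991653e-06

4.991653e-06


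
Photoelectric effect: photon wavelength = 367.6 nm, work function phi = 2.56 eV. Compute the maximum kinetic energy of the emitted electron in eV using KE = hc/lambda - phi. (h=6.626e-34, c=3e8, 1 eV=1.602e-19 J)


E_photon = hc / lambda
= (6.626e-34)(3e8) / (367.6e-9)
= 5.4075e-19 J
= 3.3755 eV
KE = E_photon - phi
= 3.3755 - 2.56
= 0.8155 eV

0.8155


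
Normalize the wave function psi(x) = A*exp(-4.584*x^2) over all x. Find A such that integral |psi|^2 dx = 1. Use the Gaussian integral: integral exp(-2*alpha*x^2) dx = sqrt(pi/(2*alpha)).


integral |psi|^2 dx = A^2 * sqrt(pi/(2*alpha)) = 1
A^2 = sqrt(2*alpha/pi)
= sqrt(2 * 4.584 / pi)
= 1.708293
A = sqrt(1.708293)
= 1.307

1.307


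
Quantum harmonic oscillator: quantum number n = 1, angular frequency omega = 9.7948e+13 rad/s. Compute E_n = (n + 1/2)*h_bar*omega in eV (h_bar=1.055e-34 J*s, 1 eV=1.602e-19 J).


E = (n + 1/2) * h_bar * omega
= (1 + 0.5) * 1.055e-34 * 9.7948e+13
= 1.5 * 1.0334e-20
= 1.5500e-20 J
= 0.0968 eV

0.0968


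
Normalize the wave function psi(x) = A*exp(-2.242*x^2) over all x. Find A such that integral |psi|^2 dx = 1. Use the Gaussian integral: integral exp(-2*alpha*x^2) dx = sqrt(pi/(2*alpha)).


integral |psi|^2 dx = A^2 * sqrt(pi/(2*alpha)) = 1
A^2 = sqrt(2*alpha/pi)
= sqrt(2 * 2.242 / pi)
= 1.194697
A = sqrt(1.194697)
= 1.093

1.093


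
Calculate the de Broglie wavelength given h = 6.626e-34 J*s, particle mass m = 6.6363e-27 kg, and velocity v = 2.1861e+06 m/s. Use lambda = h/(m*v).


lambda = h / (m * v)
= 6.626e-34 / (6.6363e-27 * 2.1861e+06)
= 6.626e-34 / 1.4508e-20
= 4.5673e-14 m

4.5673e-14


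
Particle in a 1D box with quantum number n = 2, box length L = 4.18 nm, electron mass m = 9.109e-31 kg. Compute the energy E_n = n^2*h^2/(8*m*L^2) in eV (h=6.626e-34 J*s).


E = n^2 * h^2 / (8 * m * L^2)
= 2^2 * (6.626e-34)^2 / (8 * 9.109e-31 * (4.18e-9)^2)
= 4 * 4.3904e-67 / (8 * 9.109e-31 * 1.7472e-17)
= 1.3793e-20 J
= 0.0861 eV

0.0861


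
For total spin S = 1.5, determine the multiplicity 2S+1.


Spin multiplicity = 2S + 1
= 2 * 1.5 + 1
= 3.0 + 1
= 4

4


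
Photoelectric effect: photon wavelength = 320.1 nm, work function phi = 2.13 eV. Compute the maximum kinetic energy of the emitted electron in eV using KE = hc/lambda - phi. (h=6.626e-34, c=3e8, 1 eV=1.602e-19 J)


E_photon = hc / lambda
= (6.626e-34)(3e8) / (320.1e-9)
= 6.2099e-19 J
= 3.8764 eV
KE = E_photon - phi
= 3.8764 - 2.13
= 1.7464 eV

1.7464


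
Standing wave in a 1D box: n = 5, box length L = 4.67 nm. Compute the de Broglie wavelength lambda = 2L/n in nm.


lambda = 2L / n
= 2 * 4.67 / 5
= 9.34 / 5
= 1.868 nm

1.868


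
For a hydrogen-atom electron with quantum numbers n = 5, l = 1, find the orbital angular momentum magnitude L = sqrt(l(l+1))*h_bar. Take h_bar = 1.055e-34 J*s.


L = sqrt(l*(l+1)) * h_bar
= sqrt(1 * 2) * 1.055e-34
= sqrt(2) * 1.055e-34
= 1.4142 * 1.055e-34
= 1.4920e-34 J*s

1.4920e-34


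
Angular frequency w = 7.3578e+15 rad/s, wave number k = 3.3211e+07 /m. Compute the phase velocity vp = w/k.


vp = w / k
= 7.3578e+15 / 3.3211e+07
= 2.2155e+08 m/s

2.2155e+08


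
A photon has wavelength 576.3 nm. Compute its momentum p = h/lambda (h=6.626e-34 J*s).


p = h / lambda
= 6.626e-34 / (576.3e-9)
= 6.626e-34 / 5.7630e-07
= 1.1497e-27 kg*m/s

1.1497e-27


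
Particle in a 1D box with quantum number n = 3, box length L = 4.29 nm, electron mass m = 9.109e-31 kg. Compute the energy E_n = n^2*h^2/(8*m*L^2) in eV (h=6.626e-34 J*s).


E = n^2 * h^2 / (8 * m * L^2)
= 3^2 * (6.626e-34)^2 / (8 * 9.109e-31 * (4.29e-9)^2)
= 9 * 4.3904e-67 / (8 * 9.109e-31 * 1.8404e-17)
= 2.9463e-20 J
= 0.1839 eV

0.1839


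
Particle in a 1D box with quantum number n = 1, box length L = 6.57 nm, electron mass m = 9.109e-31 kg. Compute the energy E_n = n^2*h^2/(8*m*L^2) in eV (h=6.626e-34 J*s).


E = n^2 * h^2 / (8 * m * L^2)
= 1^2 * (6.626e-34)^2 / (8 * 9.109e-31 * (6.57e-9)^2)
= 1 * 4.3904e-67 / (8 * 9.109e-31 * 4.3165e-17)
= 1.3958e-21 J
= 0.0087 eV

0.0087


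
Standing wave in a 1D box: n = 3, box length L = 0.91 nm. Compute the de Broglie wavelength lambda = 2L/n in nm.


lambda = 2L / n
= 2 * 0.91 / 3
= 1.82 / 3
= 0.6067 nm

0.6067


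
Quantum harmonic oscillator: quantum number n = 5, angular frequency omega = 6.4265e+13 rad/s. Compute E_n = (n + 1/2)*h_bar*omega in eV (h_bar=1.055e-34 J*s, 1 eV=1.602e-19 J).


E = (n + 1/2) * h_bar * omega
= (5 + 0.5) * 1.055e-34 * 6.4265e+13
= 5.5 * 6.7800e-21
= 3.7290e-20 J
= 0.2328 eV

0.2328


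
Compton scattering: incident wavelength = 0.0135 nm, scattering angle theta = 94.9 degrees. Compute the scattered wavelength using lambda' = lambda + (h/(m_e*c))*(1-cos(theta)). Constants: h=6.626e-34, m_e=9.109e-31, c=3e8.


Compton wavelength: h/(m_e*c) = 2.4247e-12 m
d_lambda = 2.4247e-12 * (1 - cos(94.9 deg))
= 2.4247e-12 * 1.085417
= 2.6318e-12 m = 0.002632 nm
lambda' = 0.0135 + 0.002632
= 0.016132 nm

0.016132


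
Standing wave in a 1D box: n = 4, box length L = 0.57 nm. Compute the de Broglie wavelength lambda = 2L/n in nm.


lambda = 2L / n
= 2 * 0.57 / 4
= 1.14 / 4
= 0.285 nm

0.285


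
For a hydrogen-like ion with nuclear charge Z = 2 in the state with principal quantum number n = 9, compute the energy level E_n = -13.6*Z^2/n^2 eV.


E_n = -13.6 * Z^2 / n^2
= -13.6 * 2^2 / 9^2
= -13.6 * 4 / 81
= -0.6716 eV

-0.6716


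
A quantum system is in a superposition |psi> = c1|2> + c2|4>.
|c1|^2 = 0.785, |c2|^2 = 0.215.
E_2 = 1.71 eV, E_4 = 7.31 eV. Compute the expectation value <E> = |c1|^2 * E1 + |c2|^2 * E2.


<E> = |c1|^2 * E1 + |c2|^2 * E2
= 0.785 * 1.71 + 0.215 * 7.31
= 1.3423 + 1.5716
= 2.914 eV

2.914


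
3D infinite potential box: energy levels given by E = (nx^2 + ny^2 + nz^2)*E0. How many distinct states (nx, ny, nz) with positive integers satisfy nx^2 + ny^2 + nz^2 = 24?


Enumerate all (nx, ny, nz) with nx^2 + ny^2 + nz^2 = 24:
(2,2,4)
(2,4,2)
(4,2,2)
Total degeneracy = 3

3


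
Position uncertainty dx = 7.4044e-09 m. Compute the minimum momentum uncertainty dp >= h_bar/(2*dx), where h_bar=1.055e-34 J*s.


dp = h_bar / (2 * dx)
= 1.055e-34 / (2 * 7.4044e-09)
= 1.055e-34 / 1.4809e-08
= 7.1241e-27 kg*m/s

7.1241e-27


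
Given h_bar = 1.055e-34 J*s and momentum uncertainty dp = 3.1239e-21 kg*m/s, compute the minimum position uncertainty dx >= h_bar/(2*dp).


dx = h_bar / (2 * dp)
= 1.055e-34 / (2 * 3.1239e-21)
= 1.055e-34 / 6.2478e-21
= 1.6886e-14 m

1.6886e-14


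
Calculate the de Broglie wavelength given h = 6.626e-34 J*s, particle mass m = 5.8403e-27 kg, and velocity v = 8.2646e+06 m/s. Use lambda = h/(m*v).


lambda = h / (m * v)
= 6.626e-34 / (5.8403e-27 * 8.2646e+06)
= 6.626e-34 / 4.8268e-20
= 1.3728e-14 m

1.3728e-14


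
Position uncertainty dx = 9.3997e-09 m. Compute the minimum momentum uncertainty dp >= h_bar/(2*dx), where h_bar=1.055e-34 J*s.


dp = h_bar / (2 * dx)
= 1.055e-34 / (2 * 9.3997e-09)
= 1.055e-34 / 1.8799e-08
= 5.6119e-27 kg*m/s

5.6119e-27


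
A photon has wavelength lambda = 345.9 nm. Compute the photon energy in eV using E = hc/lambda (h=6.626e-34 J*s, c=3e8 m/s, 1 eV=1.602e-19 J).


E = hc / lambda
= (6.626e-34)(3e8) / (345.9e-9)
= 1.9878e-25 / 3.4590e-07
= 5.7467e-19 J
Converting to eV: 5.7467e-19 / 1.602e-19
= 3.5872 eV

3.5872


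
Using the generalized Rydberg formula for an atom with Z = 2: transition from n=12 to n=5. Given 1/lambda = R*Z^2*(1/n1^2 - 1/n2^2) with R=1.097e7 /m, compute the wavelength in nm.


1/lambda = R * Z^2 * (1/n1^2 - 1/n2^2)
= 1.097e7 * 2^2 * (1/5^2 - 1/12^2)
= 1.097e7 * 4 * (0.04 - 0.006944)
= 1.4505e+06 /m
lambda = 1 / 1.4505e+06
= 689.428 nm

689.428


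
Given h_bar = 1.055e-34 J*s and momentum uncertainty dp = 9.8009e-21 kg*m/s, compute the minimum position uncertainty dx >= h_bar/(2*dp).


dx = h_bar / (2 * dp)
= 1.055e-34 / (2 * 9.8009e-21)
= 1.055e-34 / 1.9602e-20
= 5.3822e-15 m

5.3822e-15


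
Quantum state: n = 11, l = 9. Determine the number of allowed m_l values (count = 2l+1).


m_l ranges from -l to +l in integer steps
So m_l goes from -9 to +9
Count = 2l + 1 = 2*9 + 1
= 19

19


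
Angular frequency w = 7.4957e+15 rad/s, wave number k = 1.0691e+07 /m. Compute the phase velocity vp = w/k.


vp = w / k
= 7.4957e+15 / 1.0691e+07
= 7.0112e+08 m/s

7.0112e+08


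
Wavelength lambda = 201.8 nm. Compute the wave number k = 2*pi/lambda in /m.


k = 2 * pi / lambda
= 6.2832 / (201.8e-9)
= 6.2832 / 2.0180e-07
= 3.1136e+07 /m

3.1136e+07


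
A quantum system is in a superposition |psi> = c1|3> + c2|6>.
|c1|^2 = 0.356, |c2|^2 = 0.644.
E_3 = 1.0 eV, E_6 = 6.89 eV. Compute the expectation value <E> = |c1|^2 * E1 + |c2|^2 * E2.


<E> = |c1|^2 * E1 + |c2|^2 * E2
= 0.356 * 1.0 + 0.644 * 6.89
= 0.356 + 4.4372
= 4.7932 eV

4.7932


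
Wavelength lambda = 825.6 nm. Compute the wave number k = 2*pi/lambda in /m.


k = 2 * pi / lambda
= 6.2832 / (825.6e-9)
= 6.2832 / 8.2560e-07
= 7.6104e+06 /m

7.6104e+06


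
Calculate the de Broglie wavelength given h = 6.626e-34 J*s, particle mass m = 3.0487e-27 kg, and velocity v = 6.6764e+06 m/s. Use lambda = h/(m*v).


lambda = h / (m * v)
= 6.626e-34 / (3.0487e-27 * 6.6764e+06)
= 6.626e-34 / 2.0354e-20
= 3.2553e-14 m

3.2553e-14


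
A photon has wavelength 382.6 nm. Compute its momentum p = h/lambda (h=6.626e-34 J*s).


p = h / lambda
= 6.626e-34 / (382.6e-9)
= 6.626e-34 / 3.8260e-07
= 1.7318e-27 kg*m/s

1.7318e-27


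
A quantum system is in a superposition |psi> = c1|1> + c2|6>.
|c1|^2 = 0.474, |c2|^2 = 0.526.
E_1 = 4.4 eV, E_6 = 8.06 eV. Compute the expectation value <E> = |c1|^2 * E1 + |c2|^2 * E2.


<E> = |c1|^2 * E1 + |c2|^2 * E2
= 0.474 * 4.4 + 0.526 * 8.06
= 2.0856 + 4.2396
= 6.3252 eV

6.3252


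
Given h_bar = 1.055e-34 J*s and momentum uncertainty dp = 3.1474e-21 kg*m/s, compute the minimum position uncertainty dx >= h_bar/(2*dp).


dx = h_bar / (2 * dp)
= 1.055e-34 / (2 * 3.1474e-21)
= 1.055e-34 / 6.2948e-21
= 1.6760e-14 m

1.6760e-14


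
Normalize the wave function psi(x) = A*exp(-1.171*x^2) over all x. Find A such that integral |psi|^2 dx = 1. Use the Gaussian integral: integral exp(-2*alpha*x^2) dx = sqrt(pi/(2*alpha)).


integral |psi|^2 dx = A^2 * sqrt(pi/(2*alpha)) = 1
A^2 = sqrt(2*alpha/pi)
= sqrt(2 * 1.171 / pi)
= 0.863413
A = sqrt(0.863413)
= 0.9292

0.9292


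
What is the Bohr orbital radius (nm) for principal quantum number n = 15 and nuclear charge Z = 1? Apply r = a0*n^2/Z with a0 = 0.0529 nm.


r = a0 * n^2 / Z
= 0.0529 * 15^2 / 1
= 0.0529 * 225 / 1
= 11.9025 nm

11.9025


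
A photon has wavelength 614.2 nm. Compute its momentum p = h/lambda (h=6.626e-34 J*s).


p = h / lambda
= 6.626e-34 / (614.2e-9)
= 6.626e-34 / 6.1420e-07
= 1.0788e-27 kg*m/s

1.0788e-27


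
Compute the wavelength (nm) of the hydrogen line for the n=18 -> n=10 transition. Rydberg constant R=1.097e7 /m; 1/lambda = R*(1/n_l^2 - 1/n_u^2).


1/lambda = R * (1/n_l^2 - 1/n_u^2)
= 1.097e7 * (1/10^2 - 1/18^2)
= 1.097e7 * (0.01 - 0.003086)
= 1.097e7 * 0.006914
= 7.5842e+04 /m
lambda = 1 / 7.5842e+04 = 13185.3106 nm

13185.3106


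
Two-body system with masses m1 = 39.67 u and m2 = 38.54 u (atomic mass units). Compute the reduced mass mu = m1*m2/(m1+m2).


mu = m1 * m2 / (m1 + m2)
= 39.67 * 38.54 / (39.67 + 38.54)
= 1528.8818 / 78.21
= 19.5484 u

19.5484


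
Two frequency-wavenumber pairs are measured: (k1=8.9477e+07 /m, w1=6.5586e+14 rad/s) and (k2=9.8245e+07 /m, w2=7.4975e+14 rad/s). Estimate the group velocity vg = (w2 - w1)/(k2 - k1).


vg = (w2 - w1) / (k2 - k1)
= (7.4975e+14 - 6.5586e+14) / (9.8245e+07 - 8.9477e+07)
= 9.3890e+13 / 8.7680e+06
= 1.0708e+07 m/s

1.0708e+07


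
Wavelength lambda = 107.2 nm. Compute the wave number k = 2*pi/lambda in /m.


k = 2 * pi / lambda
= 6.2832 / (107.2e-9)
= 6.2832 / 1.0720e-07
= 5.8612e+07 /m

5.8612e+07


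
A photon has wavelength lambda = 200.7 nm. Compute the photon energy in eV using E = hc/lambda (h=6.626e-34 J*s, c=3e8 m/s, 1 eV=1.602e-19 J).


E = hc / lambda
= (6.626e-34)(3e8) / (200.7e-9)
= 1.9878e-25 / 2.0070e-07
= 9.9043e-19 J
Converting to eV: 9.9043e-19 / 1.602e-19
= 6.1825 eV

6.1825


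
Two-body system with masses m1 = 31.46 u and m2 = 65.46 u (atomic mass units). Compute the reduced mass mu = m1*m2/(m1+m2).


mu = m1 * m2 / (m1 + m2)
= 31.46 * 65.46 / (31.46 + 65.46)
= 2059.3716 / 96.92
= 21.2482 u

21.2482


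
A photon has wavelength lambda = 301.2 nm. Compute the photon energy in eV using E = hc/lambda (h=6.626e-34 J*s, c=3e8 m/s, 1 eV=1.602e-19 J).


E = hc / lambda
= (6.626e-34)(3e8) / (301.2e-9)
= 1.9878e-25 / 3.0120e-07
= 6.5996e-19 J
Converting to eV: 6.5996e-19 / 1.602e-19
= 4.1196 eV

4.1196


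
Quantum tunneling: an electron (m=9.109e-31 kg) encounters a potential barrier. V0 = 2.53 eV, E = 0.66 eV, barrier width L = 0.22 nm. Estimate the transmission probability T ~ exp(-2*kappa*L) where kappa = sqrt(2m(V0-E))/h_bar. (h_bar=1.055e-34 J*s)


V0 - E = 1.87 eV = 2.9957e-19 J
kappa = sqrt(2 * m * (V0-E)) / h_bar
= sqrt(2 * 9.109e-31 * 2.9957e-19) / 1.055e-34
= 7.0024e+09 /m
2*kappa*L = 2 * 7.0024e+09 * 0.22e-9
= 3.0811
T = exp(-3.0811) = 4.590976e-02

4.590976e-02


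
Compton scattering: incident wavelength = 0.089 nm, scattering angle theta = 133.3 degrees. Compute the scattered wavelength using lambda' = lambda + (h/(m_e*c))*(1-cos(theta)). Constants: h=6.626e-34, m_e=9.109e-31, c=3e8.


Compton wavelength: h/(m_e*c) = 2.4247e-12 m
d_lambda = 2.4247e-12 * (1 - cos(133.3 deg))
= 2.4247e-12 * 1.685818
= 4.0876e-12 m = 0.004088 nm
lambda' = 0.089 + 0.004088
= 0.093088 nm

0.093088


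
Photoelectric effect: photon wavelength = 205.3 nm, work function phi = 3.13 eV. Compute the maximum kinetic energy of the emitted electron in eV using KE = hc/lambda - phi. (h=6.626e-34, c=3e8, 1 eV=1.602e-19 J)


E_photon = hc / lambda
= (6.626e-34)(3e8) / (205.3e-9)
= 9.6824e-19 J
= 6.044 eV
KE = E_photon - phi
= 6.044 - 3.13
= 2.914 eV

2.914


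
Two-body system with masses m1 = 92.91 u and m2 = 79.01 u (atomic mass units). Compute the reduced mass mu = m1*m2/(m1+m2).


mu = m1 * m2 / (m1 + m2)
= 92.91 * 79.01 / (92.91 + 79.01)
= 7340.8191 / 171.92
= 42.699 u

42.699


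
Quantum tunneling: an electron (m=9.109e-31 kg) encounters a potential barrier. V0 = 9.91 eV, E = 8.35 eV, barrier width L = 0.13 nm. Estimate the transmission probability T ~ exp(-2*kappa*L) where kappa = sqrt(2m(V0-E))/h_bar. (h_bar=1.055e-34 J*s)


V0 - E = 1.56 eV = 2.4991e-19 J
kappa = sqrt(2 * m * (V0-E)) / h_bar
= sqrt(2 * 9.109e-31 * 2.4991e-19) / 1.055e-34
= 6.3957e+09 /m
2*kappa*L = 2 * 6.3957e+09 * 0.13e-9
= 1.6629
T = exp(-1.6629) = 1.895893e-01

1.895893e-01


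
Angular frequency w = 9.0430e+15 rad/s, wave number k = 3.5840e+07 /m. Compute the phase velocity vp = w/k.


vp = w / k
= 9.0430e+15 / 3.5840e+07
= 2.5232e+08 m/s

2.5232e+08


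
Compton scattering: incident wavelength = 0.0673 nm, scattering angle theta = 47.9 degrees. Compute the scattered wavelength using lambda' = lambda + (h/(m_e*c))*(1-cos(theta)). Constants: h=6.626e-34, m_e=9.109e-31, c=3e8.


Compton wavelength: h/(m_e*c) = 2.4247e-12 m
d_lambda = 2.4247e-12 * (1 - cos(47.9 deg))
= 2.4247e-12 * 0.329573
= 7.9912e-13 m = 0.000799 nm
lambda' = 0.0673 + 0.000799
= 0.068099 nm

0.068099


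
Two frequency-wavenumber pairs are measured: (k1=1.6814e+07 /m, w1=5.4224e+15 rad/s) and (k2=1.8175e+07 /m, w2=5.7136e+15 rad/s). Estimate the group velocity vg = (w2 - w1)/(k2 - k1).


vg = (w2 - w1) / (k2 - k1)
= (5.7136e+15 - 5.4224e+15) / (1.8175e+07 - 1.6814e+07)
= 2.9120e+14 / 1.3610e+06
= 2.1396e+08 m/s

2.1396e+08


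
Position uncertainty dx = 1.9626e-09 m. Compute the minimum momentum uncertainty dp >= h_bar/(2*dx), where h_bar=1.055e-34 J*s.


dp = h_bar / (2 * dx)
= 1.055e-34 / (2 * 1.9626e-09)
= 1.055e-34 / 3.9252e-09
= 2.6878e-26 kg*m/s

2.6878e-26


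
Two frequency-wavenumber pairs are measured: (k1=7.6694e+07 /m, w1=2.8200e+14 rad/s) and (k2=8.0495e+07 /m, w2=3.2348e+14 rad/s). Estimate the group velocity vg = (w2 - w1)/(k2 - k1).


vg = (w2 - w1) / (k2 - k1)
= (3.2348e+14 - 2.8200e+14) / (8.0495e+07 - 7.6694e+07)
= 4.1480e+13 / 3.8010e+06
= 1.0913e+07 m/s

1.0913e+07


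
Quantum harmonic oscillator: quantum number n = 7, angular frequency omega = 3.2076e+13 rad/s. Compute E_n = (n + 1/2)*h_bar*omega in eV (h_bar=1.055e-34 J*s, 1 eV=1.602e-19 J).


E = (n + 1/2) * h_bar * omega
= (7 + 0.5) * 1.055e-34 * 3.2076e+13
= 7.5 * 3.3840e-21
= 2.5380e-20 J
= 0.1584 eV

0.1584


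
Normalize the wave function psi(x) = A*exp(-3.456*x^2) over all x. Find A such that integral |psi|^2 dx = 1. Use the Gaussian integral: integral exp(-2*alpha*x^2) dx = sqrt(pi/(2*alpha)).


integral |psi|^2 dx = A^2 * sqrt(pi/(2*alpha)) = 1
A^2 = sqrt(2*alpha/pi)
= sqrt(2 * 3.456 / pi)
= 1.483293
A = sqrt(1.483293)
= 1.2179

1.2179


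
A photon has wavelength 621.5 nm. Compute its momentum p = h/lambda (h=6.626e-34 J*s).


p = h / lambda
= 6.626e-34 / (621.5e-9)
= 6.626e-34 / 6.2150e-07
= 1.0661e-27 kg*m/s

1.0661e-27


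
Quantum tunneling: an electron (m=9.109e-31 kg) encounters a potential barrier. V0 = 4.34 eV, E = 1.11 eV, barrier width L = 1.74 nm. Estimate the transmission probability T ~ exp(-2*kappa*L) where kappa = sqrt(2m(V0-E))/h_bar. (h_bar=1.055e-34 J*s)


V0 - E = 3.23 eV = 5.1745e-19 J
kappa = sqrt(2 * m * (V0-E)) / h_bar
= sqrt(2 * 9.109e-31 * 5.1745e-19) / 1.055e-34
= 9.2030e+09 /m
2*kappa*L = 2 * 9.2030e+09 * 1.74e-9
= 32.0265
T = exp(-32.0265) = 1.233282e-14

1.233282e-14


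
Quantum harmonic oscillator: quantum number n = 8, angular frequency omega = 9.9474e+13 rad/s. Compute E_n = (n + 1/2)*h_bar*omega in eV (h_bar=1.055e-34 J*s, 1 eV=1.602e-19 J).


E = (n + 1/2) * h_bar * omega
= (8 + 0.5) * 1.055e-34 * 9.9474e+13
= 8.5 * 1.0495e-20
= 8.9203e-20 J
= 0.5568 eV

0.5568


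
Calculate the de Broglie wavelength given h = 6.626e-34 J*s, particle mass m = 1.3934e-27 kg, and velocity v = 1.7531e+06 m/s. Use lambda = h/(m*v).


lambda = h / (m * v)
= 6.626e-34 / (1.3934e-27 * 1.7531e+06)
= 6.626e-34 / 2.4428e-21
= 2.7125e-13 m

2.7125e-13


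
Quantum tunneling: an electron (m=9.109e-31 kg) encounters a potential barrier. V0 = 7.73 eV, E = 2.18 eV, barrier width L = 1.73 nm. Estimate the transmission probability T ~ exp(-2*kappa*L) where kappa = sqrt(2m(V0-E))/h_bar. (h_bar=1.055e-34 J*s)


V0 - E = 5.55 eV = 8.8911e-19 J
kappa = sqrt(2 * m * (V0-E)) / h_bar
= sqrt(2 * 9.109e-31 * 8.8911e-19) / 1.055e-34
= 1.2064e+10 /m
2*kappa*L = 2 * 1.2064e+10 * 1.73e-9
= 41.7399
T = exp(-41.7399) = 7.457237e-19

7.457237e-19


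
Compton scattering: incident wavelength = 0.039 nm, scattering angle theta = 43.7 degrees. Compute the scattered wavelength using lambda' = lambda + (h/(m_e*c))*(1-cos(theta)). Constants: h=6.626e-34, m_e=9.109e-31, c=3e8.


Compton wavelength: h/(m_e*c) = 2.4247e-12 m
d_lambda = 2.4247e-12 * (1 - cos(43.7 deg))
= 2.4247e-12 * 0.277033
= 6.7172e-13 m = 0.000672 nm
lambda' = 0.039 + 0.000672
= 0.039672 nm

0.039672


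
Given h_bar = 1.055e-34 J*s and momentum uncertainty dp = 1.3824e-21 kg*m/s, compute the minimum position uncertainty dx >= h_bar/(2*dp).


dx = h_bar / (2 * dp)
= 1.055e-34 / (2 * 1.3824e-21)
= 1.055e-34 / 2.7648e-21
= 3.8158e-14 m

3.8158e-14


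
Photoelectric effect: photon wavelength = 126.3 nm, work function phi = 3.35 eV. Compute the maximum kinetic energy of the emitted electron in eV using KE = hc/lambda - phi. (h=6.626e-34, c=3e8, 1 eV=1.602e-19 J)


E_photon = hc / lambda
= (6.626e-34)(3e8) / (126.3e-9)
= 1.5739e-18 J
= 9.8244 eV
KE = E_photon - phi
= 9.8244 - 3.35
= 6.4744 eV

6.4744


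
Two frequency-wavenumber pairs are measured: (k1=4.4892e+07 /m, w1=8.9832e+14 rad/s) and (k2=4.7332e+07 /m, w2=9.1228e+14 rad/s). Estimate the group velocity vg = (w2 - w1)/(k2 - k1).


vg = (w2 - w1) / (k2 - k1)
= (9.1228e+14 - 8.9832e+14) / (4.7332e+07 - 4.4892e+07)
= 1.3960e+13 / 2.4400e+06
= 5.7213e+06 m/s

5.7213e+06


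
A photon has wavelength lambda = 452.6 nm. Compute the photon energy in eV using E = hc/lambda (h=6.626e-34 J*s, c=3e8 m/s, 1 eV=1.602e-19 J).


E = hc / lambda
= (6.626e-34)(3e8) / (452.6e-9)
= 1.9878e-25 / 4.5260e-07
= 4.3920e-19 J
Converting to eV: 4.3920e-19 / 1.602e-19
= 2.7415 eV

2.7415


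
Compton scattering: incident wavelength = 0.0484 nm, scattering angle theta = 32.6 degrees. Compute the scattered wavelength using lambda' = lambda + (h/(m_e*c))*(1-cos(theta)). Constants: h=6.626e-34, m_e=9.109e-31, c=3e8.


Compton wavelength: h/(m_e*c) = 2.4247e-12 m
d_lambda = 2.4247e-12 * (1 - cos(32.6 deg))
= 2.4247e-12 * 0.157548
= 3.8201e-13 m = 0.000382 nm
lambda' = 0.0484 + 0.000382
= 0.048782 nm

0.048782


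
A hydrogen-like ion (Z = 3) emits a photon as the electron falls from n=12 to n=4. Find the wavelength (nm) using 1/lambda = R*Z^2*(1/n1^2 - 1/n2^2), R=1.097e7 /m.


1/lambda = R * Z^2 * (1/n1^2 - 1/n2^2)
= 1.097e7 * 3^2 * (1/4^2 - 1/12^2)
= 1.097e7 * 9 * (0.0625 - 0.006944)
= 5.4850e+06 /m
lambda = 1 / 5.4850e+06
= 182.3154 nm

182.3154


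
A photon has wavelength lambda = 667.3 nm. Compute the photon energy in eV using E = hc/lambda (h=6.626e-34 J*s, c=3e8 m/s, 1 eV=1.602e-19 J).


E = hc / lambda
= (6.626e-34)(3e8) / (667.3e-9)
= 1.9878e-25 / 6.6730e-07
= 2.9789e-19 J
Converting to eV: 2.9789e-19 / 1.602e-19
= 1.8595 eV

1.8595
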